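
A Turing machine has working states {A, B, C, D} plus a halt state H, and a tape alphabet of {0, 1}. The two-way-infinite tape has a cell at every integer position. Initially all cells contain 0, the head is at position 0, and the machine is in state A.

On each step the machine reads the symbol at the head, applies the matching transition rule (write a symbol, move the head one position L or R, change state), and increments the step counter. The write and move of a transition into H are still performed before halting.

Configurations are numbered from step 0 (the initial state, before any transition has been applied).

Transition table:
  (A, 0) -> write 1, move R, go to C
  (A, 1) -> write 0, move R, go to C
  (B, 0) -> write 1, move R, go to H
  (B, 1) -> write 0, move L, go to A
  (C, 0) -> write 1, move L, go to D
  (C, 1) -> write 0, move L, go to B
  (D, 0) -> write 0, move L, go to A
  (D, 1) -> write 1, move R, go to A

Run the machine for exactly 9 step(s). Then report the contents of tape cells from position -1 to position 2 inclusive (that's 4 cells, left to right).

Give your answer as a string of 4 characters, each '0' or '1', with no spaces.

Answer: 0011

Derivation:
Step 1: in state A at pos 0, read 0 -> (A,0)->write 1,move R,goto C. Now: state=C, head=1, tape[-1..2]=0100 (head:   ^)
Step 2: in state C at pos 1, read 0 -> (C,0)->write 1,move L,goto D. Now: state=D, head=0, tape[-1..2]=0110 (head:  ^)
Step 3: in state D at pos 0, read 1 -> (D,1)->write 1,move R,goto A. Now: state=A, head=1, tape[-1..2]=0110 (head:   ^)
Step 4: in state A at pos 1, read 1 -> (A,1)->write 0,move R,goto C. Now: state=C, head=2, tape[-1..3]=01000 (head:    ^)
Step 5: in state C at pos 2, read 0 -> (C,0)->write 1,move L,goto D. Now: state=D, head=1, tape[-1..3]=01010 (head:   ^)
Step 6: in state D at pos 1, read 0 -> (D,0)->write 0,move L,goto A. Now: state=A, head=0, tape[-1..3]=01010 (head:  ^)
Step 7: in state A at pos 0, read 1 -> (A,1)->write 0,move R,goto C. Now: state=C, head=1, tape[-1..3]=00010 (head:   ^)
Step 8: in state C at pos 1, read 0 -> (C,0)->write 1,move L,goto D. Now: state=D, head=0, tape[-1..3]=00110 (head:  ^)
Step 9: in state D at pos 0, read 0 -> (D,0)->write 0,move L,goto A. Now: state=A, head=-1, tape[-2..3]=000110 (head:  ^)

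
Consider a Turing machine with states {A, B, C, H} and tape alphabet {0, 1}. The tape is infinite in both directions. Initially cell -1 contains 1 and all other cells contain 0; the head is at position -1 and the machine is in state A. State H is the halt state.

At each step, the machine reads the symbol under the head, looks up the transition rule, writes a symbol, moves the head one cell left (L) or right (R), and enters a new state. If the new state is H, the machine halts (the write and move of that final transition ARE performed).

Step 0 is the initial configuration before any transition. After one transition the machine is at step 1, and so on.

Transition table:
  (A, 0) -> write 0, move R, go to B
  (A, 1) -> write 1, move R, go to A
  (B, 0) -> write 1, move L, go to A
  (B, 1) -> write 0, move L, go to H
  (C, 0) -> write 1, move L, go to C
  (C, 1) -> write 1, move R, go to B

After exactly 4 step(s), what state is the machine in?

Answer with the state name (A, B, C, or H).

Step 1: in state A at pos -1, read 1 -> (A,1)->write 1,move R,goto A. Now: state=A, head=0, tape[-2..1]=0100 (head:   ^)
Step 2: in state A at pos 0, read 0 -> (A,0)->write 0,move R,goto B. Now: state=B, head=1, tape[-2..2]=01000 (head:    ^)
Step 3: in state B at pos 1, read 0 -> (B,0)->write 1,move L,goto A. Now: state=A, head=0, tape[-2..2]=01010 (head:   ^)
Step 4: in state A at pos 0, read 0 -> (A,0)->write 0,move R,goto B. Now: state=B, head=1, tape[-2..2]=01010 (head:    ^)

Answer: B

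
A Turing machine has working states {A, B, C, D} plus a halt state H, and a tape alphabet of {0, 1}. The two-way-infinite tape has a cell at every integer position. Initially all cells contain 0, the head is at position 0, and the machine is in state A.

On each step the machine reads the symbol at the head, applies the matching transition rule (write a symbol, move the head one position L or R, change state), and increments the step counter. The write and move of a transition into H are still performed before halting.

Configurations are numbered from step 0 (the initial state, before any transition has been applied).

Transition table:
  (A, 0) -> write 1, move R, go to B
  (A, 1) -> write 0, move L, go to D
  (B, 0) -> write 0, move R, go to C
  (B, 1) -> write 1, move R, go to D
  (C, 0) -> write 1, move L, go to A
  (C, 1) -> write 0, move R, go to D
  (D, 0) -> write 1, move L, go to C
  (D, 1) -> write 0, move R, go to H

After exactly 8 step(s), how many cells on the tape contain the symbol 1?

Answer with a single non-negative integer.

Answer: 2

Derivation:
Step 1: in state A at pos 0, read 0 -> (A,0)->write 1,move R,goto B. Now: state=B, head=1, tape[-1..2]=0100 (head:   ^)
Step 2: in state B at pos 1, read 0 -> (B,0)->write 0,move R,goto C. Now: state=C, head=2, tape[-1..3]=01000 (head:    ^)
Step 3: in state C at pos 2, read 0 -> (C,0)->write 1,move L,goto A. Now: state=A, head=1, tape[-1..3]=01010 (head:   ^)
Step 4: in state A at pos 1, read 0 -> (A,0)->write 1,move R,goto B. Now: state=B, head=2, tape[-1..3]=01110 (head:    ^)
Step 5: in state B at pos 2, read 1 -> (B,1)->write 1,move R,goto D. Now: state=D, head=3, tape[-1..4]=011100 (head:     ^)
Step 6: in state D at pos 3, read 0 -> (D,0)->write 1,move L,goto C. Now: state=C, head=2, tape[-1..4]=011110 (head:    ^)
Step 7: in state C at pos 2, read 1 -> (C,1)->write 0,move R,goto D. Now: state=D, head=3, tape[-1..4]=011010 (head:     ^)
Step 8: in state D at pos 3, read 1 -> (D,1)->write 0,move R,goto H. Now: state=H, head=4, tape[-1..5]=0110000 (head:      ^)
Cells containing 1 after step 8: {0, 1} -> 2 cell(s)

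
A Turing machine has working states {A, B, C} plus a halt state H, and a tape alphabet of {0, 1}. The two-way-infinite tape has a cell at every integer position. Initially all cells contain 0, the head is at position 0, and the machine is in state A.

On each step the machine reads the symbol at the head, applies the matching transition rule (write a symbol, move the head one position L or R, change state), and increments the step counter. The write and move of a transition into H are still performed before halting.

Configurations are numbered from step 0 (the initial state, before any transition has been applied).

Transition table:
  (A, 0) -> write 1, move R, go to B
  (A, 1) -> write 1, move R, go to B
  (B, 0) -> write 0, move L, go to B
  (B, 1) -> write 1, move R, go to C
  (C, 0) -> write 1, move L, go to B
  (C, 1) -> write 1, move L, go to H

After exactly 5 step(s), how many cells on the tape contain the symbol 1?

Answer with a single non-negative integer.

Answer: 2

Derivation:
Step 1: in state A at pos 0, read 0 -> (A,0)->write 1,move R,goto B. Now: state=B, head=1, tape[-1..2]=0100 (head:   ^)
Step 2: in state B at pos 1, read 0 -> (B,0)->write 0,move L,goto B. Now: state=B, head=0, tape[-1..2]=0100 (head:  ^)
Step 3: in state B at pos 0, read 1 -> (B,1)->write 1,move R,goto C. Now: state=C, head=1, tape[-1..2]=0100 (head:   ^)
Step 4: in state C at pos 1, read 0 -> (C,0)->write 1,move L,goto B. Now: state=B, head=0, tape[-1..2]=0110 (head:  ^)
Step 5: in state B at pos 0, read 1 -> (B,1)->write 1,move R,goto C. Now: state=C, head=1, tape[-1..2]=0110 (head:   ^)
Cells containing 1 after step 5: {0, 1} -> 2 cell(s)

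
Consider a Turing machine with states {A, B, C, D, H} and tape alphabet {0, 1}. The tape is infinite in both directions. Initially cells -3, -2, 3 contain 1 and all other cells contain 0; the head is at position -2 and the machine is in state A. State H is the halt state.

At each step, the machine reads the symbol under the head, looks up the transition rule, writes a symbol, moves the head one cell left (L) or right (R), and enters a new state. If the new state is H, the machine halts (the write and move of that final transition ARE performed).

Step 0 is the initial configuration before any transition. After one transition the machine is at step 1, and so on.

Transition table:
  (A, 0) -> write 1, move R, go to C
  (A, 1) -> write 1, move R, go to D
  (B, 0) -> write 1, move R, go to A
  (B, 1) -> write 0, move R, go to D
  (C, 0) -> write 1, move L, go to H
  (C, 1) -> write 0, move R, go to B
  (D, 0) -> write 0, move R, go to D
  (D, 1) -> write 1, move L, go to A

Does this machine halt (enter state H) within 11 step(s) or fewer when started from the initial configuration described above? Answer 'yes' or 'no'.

Step 1: in state A at pos -2, read 1 -> (A,1)->write 1,move R,goto D. Now: state=D, head=-1, tape[-4..4]=011000010 (head:    ^)
Step 2: in state D at pos -1, read 0 -> (D,0)->write 0,move R,goto D. Now: state=D, head=0, tape[-4..4]=011000010 (head:     ^)
Step 3: in state D at pos 0, read 0 -> (D,0)->write 0,move R,goto D. Now: state=D, head=1, tape[-4..4]=011000010 (head:      ^)
Step 4: in state D at pos 1, read 0 -> (D,0)->write 0,move R,goto D. Now: state=D, head=2, tape[-4..4]=011000010 (head:       ^)
Step 5: in state D at pos 2, read 0 -> (D,0)->write 0,move R,goto D. Now: state=D, head=3, tape[-4..4]=011000010 (head:        ^)
Step 6: in state D at pos 3, read 1 -> (D,1)->write 1,move L,goto A. Now: state=A, head=2, tape[-4..4]=011000010 (head:       ^)
Step 7: in state A at pos 2, read 0 -> (A,0)->write 1,move R,goto C. Now: state=C, head=3, tape[-4..4]=011000110 (head:        ^)
Step 8: in state C at pos 3, read 1 -> (C,1)->write 0,move R,goto B. Now: state=B, head=4, tape[-4..5]=0110001000 (head:         ^)
Step 9: in state B at pos 4, read 0 -> (B,0)->write 1,move R,goto A. Now: state=A, head=5, tape[-4..6]=01100010100 (head:          ^)
Step 10: in state A at pos 5, read 0 -> (A,0)->write 1,move R,goto C. Now: state=C, head=6, tape[-4..7]=011000101100 (head:           ^)
Step 11: in state C at pos 6, read 0 -> (C,0)->write 1,move L,goto H. Now: state=H, head=5, tape[-4..7]=011000101110 (head:          ^)
State H reached at step 11; 11 <= 11 -> yes

Answer: yes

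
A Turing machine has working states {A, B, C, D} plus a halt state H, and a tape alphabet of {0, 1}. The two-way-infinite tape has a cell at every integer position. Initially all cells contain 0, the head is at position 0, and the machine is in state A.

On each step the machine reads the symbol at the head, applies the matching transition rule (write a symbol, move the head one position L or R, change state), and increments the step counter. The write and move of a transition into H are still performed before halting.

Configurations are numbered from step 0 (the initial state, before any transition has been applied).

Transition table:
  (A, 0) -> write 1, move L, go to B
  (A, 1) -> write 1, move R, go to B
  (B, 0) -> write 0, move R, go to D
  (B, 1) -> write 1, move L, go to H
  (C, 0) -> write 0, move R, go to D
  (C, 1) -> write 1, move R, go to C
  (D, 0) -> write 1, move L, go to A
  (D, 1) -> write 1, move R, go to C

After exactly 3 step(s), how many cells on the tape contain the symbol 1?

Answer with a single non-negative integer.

Step 1: in state A at pos 0, read 0 -> (A,0)->write 1,move L,goto B. Now: state=B, head=-1, tape[-2..1]=0010 (head:  ^)
Step 2: in state B at pos -1, read 0 -> (B,0)->write 0,move R,goto D. Now: state=D, head=0, tape[-2..1]=0010 (head:   ^)
Step 3: in state D at pos 0, read 1 -> (D,1)->write 1,move R,goto C. Now: state=C, head=1, tape[-2..2]=00100 (head:    ^)
Cells containing 1 after step 3: {0} -> 1 cell(s)

Answer: 1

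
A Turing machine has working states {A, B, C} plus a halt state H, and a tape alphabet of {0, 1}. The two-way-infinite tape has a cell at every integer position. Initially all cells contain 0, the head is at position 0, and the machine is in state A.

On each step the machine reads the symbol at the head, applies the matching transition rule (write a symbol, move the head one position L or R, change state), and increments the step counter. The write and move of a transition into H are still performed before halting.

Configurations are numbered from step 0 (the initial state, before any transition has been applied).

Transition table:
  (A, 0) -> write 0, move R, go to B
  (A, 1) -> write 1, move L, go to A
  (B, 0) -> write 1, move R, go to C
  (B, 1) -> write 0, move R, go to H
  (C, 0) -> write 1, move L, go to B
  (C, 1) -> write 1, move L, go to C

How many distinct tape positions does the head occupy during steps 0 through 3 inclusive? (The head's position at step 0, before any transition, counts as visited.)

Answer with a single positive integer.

Step 1: in state A at pos 0, read 0 -> (A,0)->write 0,move R,goto B. Now: state=B, head=1, tape[-1..2]=0000 (head:   ^)
Step 2: in state B at pos 1, read 0 -> (B,0)->write 1,move R,goto C. Now: state=C, head=2, tape[-1..3]=00100 (head:    ^)
Step 3: in state C at pos 2, read 0 -> (C,0)->write 1,move L,goto B. Now: state=B, head=1, tape[-1..3]=00110 (head:   ^)
Head positions at steps 0..3: starting at 0, distinct positions visited = {0, 1, 2} -> 3 position(s)

Answer: 3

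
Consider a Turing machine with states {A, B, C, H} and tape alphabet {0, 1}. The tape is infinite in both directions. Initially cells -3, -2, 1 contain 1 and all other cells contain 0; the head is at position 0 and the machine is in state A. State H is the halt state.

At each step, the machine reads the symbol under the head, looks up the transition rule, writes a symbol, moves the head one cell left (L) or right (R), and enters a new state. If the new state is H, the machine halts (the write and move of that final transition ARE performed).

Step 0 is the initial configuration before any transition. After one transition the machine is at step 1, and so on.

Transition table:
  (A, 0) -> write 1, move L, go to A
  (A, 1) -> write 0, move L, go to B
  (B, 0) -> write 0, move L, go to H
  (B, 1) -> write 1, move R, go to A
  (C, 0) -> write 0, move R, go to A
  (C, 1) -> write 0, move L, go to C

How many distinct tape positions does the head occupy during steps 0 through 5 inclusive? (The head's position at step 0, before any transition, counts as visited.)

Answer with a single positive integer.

Answer: 4

Derivation:
Step 1: in state A at pos 0, read 0 -> (A,0)->write 1,move L,goto A. Now: state=A, head=-1, tape[-4..2]=0110110 (head:    ^)
Step 2: in state A at pos -1, read 0 -> (A,0)->write 1,move L,goto A. Now: state=A, head=-2, tape[-4..2]=0111110 (head:   ^)
Step 3: in state A at pos -2, read 1 -> (A,1)->write 0,move L,goto B. Now: state=B, head=-3, tape[-4..2]=0101110 (head:  ^)
Step 4: in state B at pos -3, read 1 -> (B,1)->write 1,move R,goto A. Now: state=A, head=-2, tape[-4..2]=0101110 (head:   ^)
Step 5: in state A at pos -2, read 0 -> (A,0)->write 1,move L,goto A. Now: state=A, head=-3, tape[-4..2]=0111110 (head:  ^)
Head positions at steps 0..5: starting at 0, distinct positions visited = {-3, -2, -1, 0} -> 4 position(s)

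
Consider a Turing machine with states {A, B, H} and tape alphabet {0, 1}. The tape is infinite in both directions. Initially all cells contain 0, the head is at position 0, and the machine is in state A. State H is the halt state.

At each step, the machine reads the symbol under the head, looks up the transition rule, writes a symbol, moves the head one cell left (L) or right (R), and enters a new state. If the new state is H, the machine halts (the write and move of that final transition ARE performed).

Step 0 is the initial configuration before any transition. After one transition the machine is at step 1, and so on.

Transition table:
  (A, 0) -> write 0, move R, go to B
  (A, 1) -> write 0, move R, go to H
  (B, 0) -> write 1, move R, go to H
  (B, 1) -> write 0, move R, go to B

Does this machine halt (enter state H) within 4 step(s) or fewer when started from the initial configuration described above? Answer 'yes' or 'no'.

Step 1: in state A at pos 0, read 0 -> (A,0)->write 0,move R,goto B. Now: state=B, head=1, tape[-1..2]=0000 (head:   ^)
Step 2: in state B at pos 1, read 0 -> (B,0)->write 1,move R,goto H. Now: state=H, head=2, tape[-1..3]=00100 (head:    ^)
State H reached at step 2; 2 <= 4 -> yes

Answer: yes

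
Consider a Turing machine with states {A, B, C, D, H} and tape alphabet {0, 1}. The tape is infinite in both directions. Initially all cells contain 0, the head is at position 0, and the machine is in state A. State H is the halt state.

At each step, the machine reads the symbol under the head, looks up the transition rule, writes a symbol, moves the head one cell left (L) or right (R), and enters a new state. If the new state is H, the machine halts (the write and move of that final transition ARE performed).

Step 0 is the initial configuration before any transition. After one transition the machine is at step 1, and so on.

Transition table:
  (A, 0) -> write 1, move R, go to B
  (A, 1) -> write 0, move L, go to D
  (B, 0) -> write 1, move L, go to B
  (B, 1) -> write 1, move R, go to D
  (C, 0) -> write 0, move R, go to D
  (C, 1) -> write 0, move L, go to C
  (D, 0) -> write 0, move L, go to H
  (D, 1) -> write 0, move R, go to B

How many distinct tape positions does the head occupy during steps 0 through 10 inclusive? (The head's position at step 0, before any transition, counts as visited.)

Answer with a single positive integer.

Answer: 4

Derivation:
Step 1: in state A at pos 0, read 0 -> (A,0)->write 1,move R,goto B. Now: state=B, head=1, tape[-1..2]=0100 (head:   ^)
Step 2: in state B at pos 1, read 0 -> (B,0)->write 1,move L,goto B. Now: state=B, head=0, tape[-1..2]=0110 (head:  ^)
Step 3: in state B at pos 0, read 1 -> (B,1)->write 1,move R,goto D. Now: state=D, head=1, tape[-1..2]=0110 (head:   ^)
Step 4: in state D at pos 1, read 1 -> (D,1)->write 0,move R,goto B. Now: state=B, head=2, tape[-1..3]=01000 (head:    ^)
Step 5: in state B at pos 2, read 0 -> (B,0)->write 1,move L,goto B. Now: state=B, head=1, tape[-1..3]=01010 (head:   ^)
Step 6: in state B at pos 1, read 0 -> (B,0)->write 1,move L,goto B. Now: state=B, head=0, tape[-1..3]=01110 (head:  ^)
Step 7: in state B at pos 0, read 1 -> (B,1)->write 1,move R,goto D. Now: state=D, head=1, tape[-1..3]=01110 (head:   ^)
Step 8: in state D at pos 1, read 1 -> (D,1)->write 0,move R,goto B. Now: state=B, head=2, tape[-1..3]=01010 (head:    ^)
Step 9: in state B at pos 2, read 1 -> (B,1)->write 1,move R,goto D. Now: state=D, head=3, tape[-1..4]=010100 (head:     ^)
Step 10: in state D at pos 3, read 0 -> (D,0)->write 0,move L,goto H. Now: state=H, head=2, tape[-1..4]=010100 (head:    ^)
Head positions at steps 0..10: starting at 0, distinct positions visited = {0, 1, 2, 3} -> 4 position(s)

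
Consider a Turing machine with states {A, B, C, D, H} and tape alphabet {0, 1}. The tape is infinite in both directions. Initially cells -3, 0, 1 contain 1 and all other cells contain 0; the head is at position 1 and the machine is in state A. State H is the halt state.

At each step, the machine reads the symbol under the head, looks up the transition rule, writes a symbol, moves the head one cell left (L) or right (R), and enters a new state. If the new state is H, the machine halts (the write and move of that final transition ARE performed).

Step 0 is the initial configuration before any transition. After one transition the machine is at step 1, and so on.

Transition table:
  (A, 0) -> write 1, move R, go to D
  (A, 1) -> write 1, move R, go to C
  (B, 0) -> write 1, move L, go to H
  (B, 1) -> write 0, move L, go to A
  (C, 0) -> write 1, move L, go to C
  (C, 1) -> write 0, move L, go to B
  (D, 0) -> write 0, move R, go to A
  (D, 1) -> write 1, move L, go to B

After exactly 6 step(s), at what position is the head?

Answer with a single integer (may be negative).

Step 1: in state A at pos 1, read 1 -> (A,1)->write 1,move R,goto C. Now: state=C, head=2, tape[-4..3]=01001100 (head:       ^)
Step 2: in state C at pos 2, read 0 -> (C,0)->write 1,move L,goto C. Now: state=C, head=1, tape[-4..3]=01001110 (head:      ^)
Step 3: in state C at pos 1, read 1 -> (C,1)->write 0,move L,goto B. Now: state=B, head=0, tape[-4..3]=01001010 (head:     ^)
Step 4: in state B at pos 0, read 1 -> (B,1)->write 0,move L,goto A. Now: state=A, head=-1, tape[-4..3]=01000010 (head:    ^)
Step 5: in state A at pos -1, read 0 -> (A,0)->write 1,move R,goto D. Now: state=D, head=0, tape[-4..3]=01010010 (head:     ^)
Step 6: in state D at pos 0, read 0 -> (D,0)->write 0,move R,goto A. Now: state=A, head=1, tape[-4..3]=01010010 (head:      ^)

Answer: 1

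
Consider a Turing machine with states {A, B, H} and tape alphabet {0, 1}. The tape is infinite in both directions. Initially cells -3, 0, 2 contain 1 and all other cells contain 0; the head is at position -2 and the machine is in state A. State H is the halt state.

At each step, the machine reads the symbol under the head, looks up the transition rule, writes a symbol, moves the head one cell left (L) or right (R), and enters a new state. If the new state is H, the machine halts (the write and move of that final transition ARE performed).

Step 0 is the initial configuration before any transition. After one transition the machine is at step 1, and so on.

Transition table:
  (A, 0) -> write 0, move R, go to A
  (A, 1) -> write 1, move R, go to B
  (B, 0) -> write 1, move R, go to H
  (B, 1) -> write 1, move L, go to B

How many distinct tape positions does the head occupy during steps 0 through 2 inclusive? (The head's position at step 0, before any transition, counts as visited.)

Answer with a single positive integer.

Step 1: in state A at pos -2, read 0 -> (A,0)->write 0,move R,goto A. Now: state=A, head=-1, tape[-4..3]=01001010 (head:    ^)
Step 2: in state A at pos -1, read 0 -> (A,0)->write 0,move R,goto A. Now: state=A, head=0, tape[-4..3]=01001010 (head:     ^)
Head positions at steps 0..2: starting at -2, distinct positions visited = {-2, -1, 0} -> 3 position(s)

Answer: 3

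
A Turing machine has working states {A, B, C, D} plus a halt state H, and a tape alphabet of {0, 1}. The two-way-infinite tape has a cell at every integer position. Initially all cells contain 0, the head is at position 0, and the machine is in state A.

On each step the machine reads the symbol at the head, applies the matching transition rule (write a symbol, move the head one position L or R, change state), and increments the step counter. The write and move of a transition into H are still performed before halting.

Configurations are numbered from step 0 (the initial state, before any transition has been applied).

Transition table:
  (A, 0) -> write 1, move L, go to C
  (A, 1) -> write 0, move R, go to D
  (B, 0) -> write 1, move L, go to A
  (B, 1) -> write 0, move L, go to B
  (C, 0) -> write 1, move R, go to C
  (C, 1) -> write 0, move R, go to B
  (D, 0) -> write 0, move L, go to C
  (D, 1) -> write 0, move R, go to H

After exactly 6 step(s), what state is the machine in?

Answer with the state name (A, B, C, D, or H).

Answer: B

Derivation:
Step 1: in state A at pos 0, read 0 -> (A,0)->write 1,move L,goto C. Now: state=C, head=-1, tape[-2..1]=0010 (head:  ^)
Step 2: in state C at pos -1, read 0 -> (C,0)->write 1,move R,goto C. Now: state=C, head=0, tape[-2..1]=0110 (head:   ^)
Step 3: in state C at pos 0, read 1 -> (C,1)->write 0,move R,goto B. Now: state=B, head=1, tape[-2..2]=01000 (head:    ^)
Step 4: in state B at pos 1, read 0 -> (B,0)->write 1,move L,goto A. Now: state=A, head=0, tape[-2..2]=01010 (head:   ^)
Step 5: in state A at pos 0, read 0 -> (A,0)->write 1,move L,goto C. Now: state=C, head=-1, tape[-2..2]=01110 (head:  ^)
Step 6: in state C at pos -1, read 1 -> (C,1)->write 0,move R,goto B. Now: state=B, head=0, tape[-2..2]=00110 (head:   ^)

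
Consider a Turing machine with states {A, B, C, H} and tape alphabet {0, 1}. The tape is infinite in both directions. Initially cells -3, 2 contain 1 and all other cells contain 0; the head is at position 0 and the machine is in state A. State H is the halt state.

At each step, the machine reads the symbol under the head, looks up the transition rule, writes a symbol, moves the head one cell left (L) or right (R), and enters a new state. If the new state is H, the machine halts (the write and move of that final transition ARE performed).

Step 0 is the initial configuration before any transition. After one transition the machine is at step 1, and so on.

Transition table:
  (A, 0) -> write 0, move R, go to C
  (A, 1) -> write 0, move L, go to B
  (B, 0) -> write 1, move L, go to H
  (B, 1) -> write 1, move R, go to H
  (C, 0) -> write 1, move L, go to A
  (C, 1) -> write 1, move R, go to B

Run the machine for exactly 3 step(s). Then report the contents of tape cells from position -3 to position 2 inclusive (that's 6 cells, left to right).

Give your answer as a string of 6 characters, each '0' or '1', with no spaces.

Step 1: in state A at pos 0, read 0 -> (A,0)->write 0,move R,goto C. Now: state=C, head=1, tape[-4..3]=01000010 (head:      ^)
Step 2: in state C at pos 1, read 0 -> (C,0)->write 1,move L,goto A. Now: state=A, head=0, tape[-4..3]=01000110 (head:     ^)
Step 3: in state A at pos 0, read 0 -> (A,0)->write 0,move R,goto C. Now: state=C, head=1, tape[-4..3]=01000110 (head:      ^)

Answer: 100011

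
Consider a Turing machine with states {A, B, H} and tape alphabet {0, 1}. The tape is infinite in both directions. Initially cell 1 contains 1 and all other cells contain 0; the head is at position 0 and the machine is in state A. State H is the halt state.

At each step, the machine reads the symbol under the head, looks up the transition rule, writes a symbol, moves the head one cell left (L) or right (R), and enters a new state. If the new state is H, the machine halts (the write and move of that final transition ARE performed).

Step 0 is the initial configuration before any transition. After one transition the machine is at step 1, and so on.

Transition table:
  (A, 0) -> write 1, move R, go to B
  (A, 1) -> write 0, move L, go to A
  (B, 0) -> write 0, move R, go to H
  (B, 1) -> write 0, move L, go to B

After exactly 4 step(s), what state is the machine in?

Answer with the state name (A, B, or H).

Step 1: in state A at pos 0, read 0 -> (A,0)->write 1,move R,goto B. Now: state=B, head=1, tape[-1..2]=0110 (head:   ^)
Step 2: in state B at pos 1, read 1 -> (B,1)->write 0,move L,goto B. Now: state=B, head=0, tape[-1..2]=0100 (head:  ^)
Step 3: in state B at pos 0, read 1 -> (B,1)->write 0,move L,goto B. Now: state=B, head=-1, tape[-2..2]=00000 (head:  ^)
Step 4: in state B at pos -1, read 0 -> (B,0)->write 0,move R,goto H. Now: state=H, head=0, tape[-2..2]=00000 (head:   ^)

Answer: H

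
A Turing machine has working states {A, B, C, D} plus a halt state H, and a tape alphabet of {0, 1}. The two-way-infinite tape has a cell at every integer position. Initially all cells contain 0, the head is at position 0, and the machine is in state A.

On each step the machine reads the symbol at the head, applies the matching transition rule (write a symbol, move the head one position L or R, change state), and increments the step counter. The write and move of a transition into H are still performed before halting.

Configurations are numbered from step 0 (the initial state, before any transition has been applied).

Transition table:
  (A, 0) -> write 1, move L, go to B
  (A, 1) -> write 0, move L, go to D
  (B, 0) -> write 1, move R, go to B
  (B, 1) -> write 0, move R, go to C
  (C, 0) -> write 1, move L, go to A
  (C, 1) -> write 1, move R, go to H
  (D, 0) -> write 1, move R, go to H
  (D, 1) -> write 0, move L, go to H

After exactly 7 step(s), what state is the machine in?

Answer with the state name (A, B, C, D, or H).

Step 1: in state A at pos 0, read 0 -> (A,0)->write 1,move L,goto B. Now: state=B, head=-1, tape[-2..1]=0010 (head:  ^)
Step 2: in state B at pos -1, read 0 -> (B,0)->write 1,move R,goto B. Now: state=B, head=0, tape[-2..1]=0110 (head:   ^)
Step 3: in state B at pos 0, read 1 -> (B,1)->write 0,move R,goto C. Now: state=C, head=1, tape[-2..2]=01000 (head:    ^)
Step 4: in state C at pos 1, read 0 -> (C,0)->write 1,move L,goto A. Now: state=A, head=0, tape[-2..2]=01010 (head:   ^)
Step 5: in state A at pos 0, read 0 -> (A,0)->write 1,move L,goto B. Now: state=B, head=-1, tape[-2..2]=01110 (head:  ^)
Step 6: in state B at pos -1, read 1 -> (B,1)->write 0,move R,goto C. Now: state=C, head=0, tape[-2..2]=00110 (head:   ^)
Step 7: in state C at pos 0, read 1 -> (C,1)->write 1,move R,goto H. Now: state=H, head=1, tape[-2..2]=00110 (head:    ^)

Answer: H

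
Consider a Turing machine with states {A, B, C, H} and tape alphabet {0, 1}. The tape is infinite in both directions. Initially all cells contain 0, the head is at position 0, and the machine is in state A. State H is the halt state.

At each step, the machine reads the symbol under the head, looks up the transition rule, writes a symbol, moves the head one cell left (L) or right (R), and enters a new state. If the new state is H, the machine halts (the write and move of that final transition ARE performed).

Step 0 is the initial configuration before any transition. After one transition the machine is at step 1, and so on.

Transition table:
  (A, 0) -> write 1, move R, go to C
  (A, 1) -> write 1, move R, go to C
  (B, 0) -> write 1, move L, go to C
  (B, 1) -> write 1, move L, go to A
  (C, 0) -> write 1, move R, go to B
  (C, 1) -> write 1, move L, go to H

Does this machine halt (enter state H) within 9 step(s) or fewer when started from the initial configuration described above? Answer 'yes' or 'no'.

Step 1: in state A at pos 0, read 0 -> (A,0)->write 1,move R,goto C. Now: state=C, head=1, tape[-1..2]=0100 (head:   ^)
Step 2: in state C at pos 1, read 0 -> (C,0)->write 1,move R,goto B. Now: state=B, head=2, tape[-1..3]=01100 (head:    ^)
Step 3: in state B at pos 2, read 0 -> (B,0)->write 1,move L,goto C. Now: state=C, head=1, tape[-1..3]=01110 (head:   ^)
Step 4: in state C at pos 1, read 1 -> (C,1)->write 1,move L,goto H. Now: state=H, head=0, tape[-1..3]=01110 (head:  ^)
State H reached at step 4; 4 <= 9 -> yes

Answer: yes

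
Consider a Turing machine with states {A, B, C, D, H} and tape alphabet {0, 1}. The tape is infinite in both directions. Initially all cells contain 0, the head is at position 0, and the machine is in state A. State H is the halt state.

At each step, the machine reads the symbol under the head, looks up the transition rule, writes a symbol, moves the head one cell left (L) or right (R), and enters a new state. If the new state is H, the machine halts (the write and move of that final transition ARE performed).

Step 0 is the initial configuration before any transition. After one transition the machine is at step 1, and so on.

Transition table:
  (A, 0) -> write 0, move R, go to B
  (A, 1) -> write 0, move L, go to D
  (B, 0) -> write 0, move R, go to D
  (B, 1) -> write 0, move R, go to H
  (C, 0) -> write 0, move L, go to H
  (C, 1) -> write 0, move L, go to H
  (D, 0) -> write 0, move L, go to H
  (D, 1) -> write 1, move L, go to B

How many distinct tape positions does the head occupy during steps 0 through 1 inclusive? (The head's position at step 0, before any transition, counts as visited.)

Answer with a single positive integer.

Step 1: in state A at pos 0, read 0 -> (A,0)->write 0,move R,goto B. Now: state=B, head=1, tape[-1..2]=0000 (head:   ^)
Head positions at steps 0..1: starting at 0, distinct positions visited = {0, 1} -> 2 position(s)

Answer: 2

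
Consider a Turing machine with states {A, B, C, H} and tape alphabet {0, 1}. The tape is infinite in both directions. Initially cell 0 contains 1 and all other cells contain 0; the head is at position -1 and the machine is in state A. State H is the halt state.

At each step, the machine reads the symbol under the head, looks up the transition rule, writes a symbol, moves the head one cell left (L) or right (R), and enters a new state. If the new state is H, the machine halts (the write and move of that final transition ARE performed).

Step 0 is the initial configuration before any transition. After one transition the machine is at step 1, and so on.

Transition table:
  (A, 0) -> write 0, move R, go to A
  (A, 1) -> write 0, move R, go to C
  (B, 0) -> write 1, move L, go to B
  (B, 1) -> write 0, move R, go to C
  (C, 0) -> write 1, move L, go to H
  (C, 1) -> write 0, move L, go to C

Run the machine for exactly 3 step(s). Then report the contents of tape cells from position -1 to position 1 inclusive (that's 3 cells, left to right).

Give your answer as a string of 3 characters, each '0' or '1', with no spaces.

Answer: 001

Derivation:
Step 1: in state A at pos -1, read 0 -> (A,0)->write 0,move R,goto A. Now: state=A, head=0, tape[-2..1]=0010 (head:   ^)
Step 2: in state A at pos 0, read 1 -> (A,1)->write 0,move R,goto C. Now: state=C, head=1, tape[-2..2]=00000 (head:    ^)
Step 3: in state C at pos 1, read 0 -> (C,0)->write 1,move L,goto H. Now: state=H, head=0, tape[-2..2]=00010 (head:   ^)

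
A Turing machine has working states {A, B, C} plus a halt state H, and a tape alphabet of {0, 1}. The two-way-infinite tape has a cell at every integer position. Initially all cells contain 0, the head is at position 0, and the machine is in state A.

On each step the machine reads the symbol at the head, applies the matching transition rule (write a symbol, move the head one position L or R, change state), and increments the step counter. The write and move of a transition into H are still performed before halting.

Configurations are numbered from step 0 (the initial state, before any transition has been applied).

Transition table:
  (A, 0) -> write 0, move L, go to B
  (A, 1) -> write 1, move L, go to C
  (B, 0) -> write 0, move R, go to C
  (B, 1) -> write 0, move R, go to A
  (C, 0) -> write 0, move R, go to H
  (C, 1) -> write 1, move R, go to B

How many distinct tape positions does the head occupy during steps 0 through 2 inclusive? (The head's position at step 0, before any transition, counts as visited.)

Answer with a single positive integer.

Answer: 2

Derivation:
Step 1: in state A at pos 0, read 0 -> (A,0)->write 0,move L,goto B. Now: state=B, head=-1, tape[-2..1]=0000 (head:  ^)
Step 2: in state B at pos -1, read 0 -> (B,0)->write 0,move R,goto C. Now: state=C, head=0, tape[-2..1]=0000 (head:   ^)
Head positions at steps 0..2: starting at 0, distinct positions visited = {-1, 0} -> 2 position(s)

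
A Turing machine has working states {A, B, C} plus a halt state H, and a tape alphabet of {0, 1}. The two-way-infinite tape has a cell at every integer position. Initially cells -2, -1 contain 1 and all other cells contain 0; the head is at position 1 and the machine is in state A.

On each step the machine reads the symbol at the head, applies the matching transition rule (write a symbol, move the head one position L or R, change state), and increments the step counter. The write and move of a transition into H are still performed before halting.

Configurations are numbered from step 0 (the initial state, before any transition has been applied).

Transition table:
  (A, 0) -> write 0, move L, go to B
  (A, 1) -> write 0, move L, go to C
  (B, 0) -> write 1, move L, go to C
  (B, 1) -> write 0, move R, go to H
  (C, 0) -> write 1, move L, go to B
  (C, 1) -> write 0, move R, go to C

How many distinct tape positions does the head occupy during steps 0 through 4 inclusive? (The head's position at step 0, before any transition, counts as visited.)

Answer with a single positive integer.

Answer: 3

Derivation:
Step 1: in state A at pos 1, read 0 -> (A,0)->write 0,move L,goto B. Now: state=B, head=0, tape[-3..2]=011000 (head:    ^)
Step 2: in state B at pos 0, read 0 -> (B,0)->write 1,move L,goto C. Now: state=C, head=-1, tape[-3..2]=011100 (head:   ^)
Step 3: in state C at pos -1, read 1 -> (C,1)->write 0,move R,goto C. Now: state=C, head=0, tape[-3..2]=010100 (head:    ^)
Step 4: in state C at pos 0, read 1 -> (C,1)->write 0,move R,goto C. Now: state=C, head=1, tape[-3..2]=010000 (head:     ^)
Head positions at steps 0..4: starting at 1, distinct positions visited = {-1, 0, 1} -> 3 position(s)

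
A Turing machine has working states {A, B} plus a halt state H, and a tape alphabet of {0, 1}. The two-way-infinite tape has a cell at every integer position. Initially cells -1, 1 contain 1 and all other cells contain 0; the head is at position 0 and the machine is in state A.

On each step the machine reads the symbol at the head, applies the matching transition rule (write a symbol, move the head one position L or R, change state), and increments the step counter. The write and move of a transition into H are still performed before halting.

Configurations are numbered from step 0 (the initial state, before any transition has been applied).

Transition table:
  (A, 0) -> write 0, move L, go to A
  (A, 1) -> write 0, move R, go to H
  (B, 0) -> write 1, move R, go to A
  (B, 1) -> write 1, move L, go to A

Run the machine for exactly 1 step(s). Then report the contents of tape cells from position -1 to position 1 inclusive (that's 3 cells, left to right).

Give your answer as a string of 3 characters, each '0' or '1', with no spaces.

Step 1: in state A at pos 0, read 0 -> (A,0)->write 0,move L,goto A. Now: state=A, head=-1, tape[-2..2]=01010 (head:  ^)

Answer: 101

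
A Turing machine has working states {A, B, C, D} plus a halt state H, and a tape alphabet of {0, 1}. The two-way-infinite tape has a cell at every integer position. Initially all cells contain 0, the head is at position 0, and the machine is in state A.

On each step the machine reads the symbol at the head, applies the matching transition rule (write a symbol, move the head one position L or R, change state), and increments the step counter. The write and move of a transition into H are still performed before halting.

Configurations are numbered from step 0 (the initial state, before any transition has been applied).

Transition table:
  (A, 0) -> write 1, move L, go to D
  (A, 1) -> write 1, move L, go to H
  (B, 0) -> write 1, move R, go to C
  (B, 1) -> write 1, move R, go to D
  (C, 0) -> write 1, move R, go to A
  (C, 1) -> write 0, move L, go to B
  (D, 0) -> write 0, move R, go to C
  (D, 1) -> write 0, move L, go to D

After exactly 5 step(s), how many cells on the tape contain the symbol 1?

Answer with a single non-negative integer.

Answer: 2

Derivation:
Step 1: in state A at pos 0, read 0 -> (A,0)->write 1,move L,goto D. Now: state=D, head=-1, tape[-2..1]=0010 (head:  ^)
Step 2: in state D at pos -1, read 0 -> (D,0)->write 0,move R,goto C. Now: state=C, head=0, tape[-2..1]=0010 (head:   ^)
Step 3: in state C at pos 0, read 1 -> (C,1)->write 0,move L,goto B. Now: state=B, head=-1, tape[-2..1]=0000 (head:  ^)
Step 4: in state B at pos -1, read 0 -> (B,0)->write 1,move R,goto C. Now: state=C, head=0, tape[-2..1]=0100 (head:   ^)
Step 5: in state C at pos 0, read 0 -> (C,0)->write 1,move R,goto A. Now: state=A, head=1, tape[-2..2]=01100 (head:    ^)
Cells containing 1 after step 5: {-1, 0} -> 2 cell(s)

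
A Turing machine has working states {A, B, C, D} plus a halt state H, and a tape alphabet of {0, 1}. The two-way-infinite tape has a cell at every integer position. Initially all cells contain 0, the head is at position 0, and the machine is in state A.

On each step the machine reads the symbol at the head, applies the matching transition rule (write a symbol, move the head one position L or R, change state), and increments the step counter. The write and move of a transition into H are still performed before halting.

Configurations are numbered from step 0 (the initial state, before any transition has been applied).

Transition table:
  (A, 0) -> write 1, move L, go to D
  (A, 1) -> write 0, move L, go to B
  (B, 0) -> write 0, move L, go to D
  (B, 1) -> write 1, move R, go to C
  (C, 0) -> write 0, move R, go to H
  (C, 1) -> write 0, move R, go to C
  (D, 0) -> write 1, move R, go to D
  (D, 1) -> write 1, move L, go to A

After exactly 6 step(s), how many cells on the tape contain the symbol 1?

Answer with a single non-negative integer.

Step 1: in state A at pos 0, read 0 -> (A,0)->write 1,move L,goto D. Now: state=D, head=-1, tape[-2..1]=0010 (head:  ^)
Step 2: in state D at pos -1, read 0 -> (D,0)->write 1,move R,goto D. Now: state=D, head=0, tape[-2..1]=0110 (head:   ^)
Step 3: in state D at pos 0, read 1 -> (D,1)->write 1,move L,goto A. Now: state=A, head=-1, tape[-2..1]=0110 (head:  ^)
Step 4: in state A at pos -1, read 1 -> (A,1)->write 0,move L,goto B. Now: state=B, head=-2, tape[-3..1]=00010 (head:  ^)
Step 5: in state B at pos -2, read 0 -> (B,0)->write 0,move L,goto D. Now: state=D, head=-3, tape[-4..1]=000010 (head:  ^)
Step 6: in state D at pos -3, read 0 -> (D,0)->write 1,move R,goto D. Now: state=D, head=-2, tape[-4..1]=010010 (head:   ^)
Cells containing 1 after step 6: {-3, 0} -> 2 cell(s)

Answer: 2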